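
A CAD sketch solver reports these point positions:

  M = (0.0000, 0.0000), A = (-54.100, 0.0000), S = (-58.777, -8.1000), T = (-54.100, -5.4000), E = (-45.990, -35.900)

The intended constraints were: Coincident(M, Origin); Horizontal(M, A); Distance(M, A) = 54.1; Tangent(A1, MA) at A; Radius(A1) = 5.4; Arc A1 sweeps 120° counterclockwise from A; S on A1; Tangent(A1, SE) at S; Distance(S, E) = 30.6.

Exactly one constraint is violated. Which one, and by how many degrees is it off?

Tangent(A1, SE) at S — off by 5.30°.

M = (0.00, 0.00) ✓; M.y = 0.00, A.y = 0.00 ✓; |MA| = 54.10 ✓; ∠(TA, AM) = 90.00° ✓; |TA| = 5.400 ✓; bearing(T→S) − bearing(T→A) = 120.0° ✓; |TS| = 5.400 ✓; ∠(TS, SE) = 95.30° ✗; |SE| = 30.60 ✓.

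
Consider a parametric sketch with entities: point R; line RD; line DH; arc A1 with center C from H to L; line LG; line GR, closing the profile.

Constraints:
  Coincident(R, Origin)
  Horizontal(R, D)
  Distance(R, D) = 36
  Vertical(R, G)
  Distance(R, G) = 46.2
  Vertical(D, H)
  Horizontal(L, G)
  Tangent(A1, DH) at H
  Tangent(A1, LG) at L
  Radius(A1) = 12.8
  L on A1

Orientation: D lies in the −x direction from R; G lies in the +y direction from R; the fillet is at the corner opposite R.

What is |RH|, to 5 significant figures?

49.108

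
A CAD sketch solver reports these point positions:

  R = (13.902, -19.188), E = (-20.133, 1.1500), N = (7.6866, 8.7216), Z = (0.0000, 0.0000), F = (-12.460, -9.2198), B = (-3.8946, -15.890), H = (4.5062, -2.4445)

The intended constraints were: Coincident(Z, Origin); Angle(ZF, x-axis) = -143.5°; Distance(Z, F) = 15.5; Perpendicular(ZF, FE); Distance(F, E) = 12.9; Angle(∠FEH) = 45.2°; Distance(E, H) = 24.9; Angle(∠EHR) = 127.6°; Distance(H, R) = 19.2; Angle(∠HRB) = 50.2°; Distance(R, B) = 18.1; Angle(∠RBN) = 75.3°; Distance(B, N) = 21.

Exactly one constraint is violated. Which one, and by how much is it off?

Distance(B, N) = 21 — off by 6.20.

Z = (0.00, 0.00) ✓; ZF at -143.5° ✓; |ZF| = 15.50 ✓; ∠(ZF, FE) = 90.00° ✓; |FE| = 12.90 ✓; ∠FEH = 45.20° ✓; |EH| = 24.90 ✓; ∠EHR = 127.6° ✓; |HR| = 19.20 ✓; ∠HRB = 50.20° ✓; |RB| = 18.10 ✓; ∠RBN = 75.30° ✓; |BN| = 27.20 ✗.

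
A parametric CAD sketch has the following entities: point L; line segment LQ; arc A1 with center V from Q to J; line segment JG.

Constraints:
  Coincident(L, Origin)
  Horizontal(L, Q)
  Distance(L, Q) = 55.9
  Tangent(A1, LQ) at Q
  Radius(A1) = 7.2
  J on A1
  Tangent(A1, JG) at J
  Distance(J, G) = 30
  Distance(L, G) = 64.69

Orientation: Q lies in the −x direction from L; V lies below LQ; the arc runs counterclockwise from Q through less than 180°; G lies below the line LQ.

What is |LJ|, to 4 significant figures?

63.41

Checks: |VJ| = 7.200 ✓; ∠(VJ, JG) = 90.00° ✓; |JG| = 30.00 ✓; |LG| = 64.69 ✓.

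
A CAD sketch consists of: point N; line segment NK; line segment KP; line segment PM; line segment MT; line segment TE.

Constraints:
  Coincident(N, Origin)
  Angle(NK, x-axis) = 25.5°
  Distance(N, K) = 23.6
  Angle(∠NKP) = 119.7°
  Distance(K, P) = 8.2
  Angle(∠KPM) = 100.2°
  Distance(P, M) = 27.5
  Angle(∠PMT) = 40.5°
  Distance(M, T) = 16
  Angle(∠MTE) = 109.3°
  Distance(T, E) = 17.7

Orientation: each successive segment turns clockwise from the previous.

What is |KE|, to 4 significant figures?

6.749

N is at the origin; NK runs at 25.5° with length 23.6, so K = (21.30, 10.16). ∠NKP = 119.7° gives KP at -34.80° from the x-axis; with |KP| = 8.2, P = (28.03, 5.480). ∠KPM = 100.2° gives PM at -114.6° from the x-axis; with |PM| = 27.5, M = (16.59, -19.52). ∠PMT = 40.5° gives MT at 105.9° from the x-axis; with |MT| = 16.0, T = (12.20, -4.136). ∠MTE = 109.3° gives TE at 35.20° from the x-axis; with |TE| = 17.7, E = (26.67, 6.067). Then |KE| = |E − K| = 6.749.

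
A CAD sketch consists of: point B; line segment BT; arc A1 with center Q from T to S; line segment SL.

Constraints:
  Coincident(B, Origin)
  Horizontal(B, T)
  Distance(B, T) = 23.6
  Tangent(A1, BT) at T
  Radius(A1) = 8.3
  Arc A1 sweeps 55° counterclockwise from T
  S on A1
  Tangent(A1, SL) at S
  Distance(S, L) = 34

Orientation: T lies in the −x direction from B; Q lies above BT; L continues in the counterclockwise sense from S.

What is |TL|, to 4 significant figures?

40.95

On A1, T sits at bearing -90° from Q; a 55° counterclockwise sweep puts S at bearing -35°, so S = Q + 8.3·(cos -35°, sin -35°) = (-16.80, 3.539). The tangent condition forces QS to be normal to SL, so SL runs along (−sin -35°, cos -35°); with |SL| = 34.0, L = (2.701, 31.39). Then |TL| = |L − T| = 40.95.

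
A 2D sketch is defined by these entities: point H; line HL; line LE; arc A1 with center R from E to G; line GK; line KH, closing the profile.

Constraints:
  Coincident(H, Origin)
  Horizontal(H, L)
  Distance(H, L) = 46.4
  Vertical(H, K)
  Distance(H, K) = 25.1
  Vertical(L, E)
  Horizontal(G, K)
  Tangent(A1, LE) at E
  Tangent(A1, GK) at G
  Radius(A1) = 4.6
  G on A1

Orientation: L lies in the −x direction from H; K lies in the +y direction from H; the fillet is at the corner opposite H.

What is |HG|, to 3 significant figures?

48.8

H is at the origin; H and L share the same y with |HL| = 46.4 and L on the −x side, so L = (-46.4, 0.00). H and K share the same x with |HK| = 25.1 and K on the +y side, so K = (0.00, 25.1). The virtual corner opposite H is at (-46.4, 25.1). The tangent condition forces RE to be normal to LE and tangency of A1 to GK means the radius RG is perpendicular to GK, with radius 4.6, so the center R sits 4.6 in from both sides at R = (-41.8, 20.5). That places the tangent points at E = (-46.4, 20.5) on LE and G = (-41.8, 25.1) on GK. Then |HG| = |G − H| = 48.8.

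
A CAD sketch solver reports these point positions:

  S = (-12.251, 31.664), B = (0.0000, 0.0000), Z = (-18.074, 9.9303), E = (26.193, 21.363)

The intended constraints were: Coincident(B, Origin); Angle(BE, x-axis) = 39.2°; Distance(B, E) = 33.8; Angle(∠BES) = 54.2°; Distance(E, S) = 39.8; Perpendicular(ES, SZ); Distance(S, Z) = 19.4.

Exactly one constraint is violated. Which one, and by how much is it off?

Distance(S, Z) = 19.4 — off by 3.10.

B = (0.00, 0.00) ✓; BE at 39.20° ✓; |BE| = 33.80 ✓; ∠BES = 54.20° ✓; |ES| = 39.80 ✓; ∠(ES, SZ) = 90.00° ✓; |SZ| = 22.50 ✗.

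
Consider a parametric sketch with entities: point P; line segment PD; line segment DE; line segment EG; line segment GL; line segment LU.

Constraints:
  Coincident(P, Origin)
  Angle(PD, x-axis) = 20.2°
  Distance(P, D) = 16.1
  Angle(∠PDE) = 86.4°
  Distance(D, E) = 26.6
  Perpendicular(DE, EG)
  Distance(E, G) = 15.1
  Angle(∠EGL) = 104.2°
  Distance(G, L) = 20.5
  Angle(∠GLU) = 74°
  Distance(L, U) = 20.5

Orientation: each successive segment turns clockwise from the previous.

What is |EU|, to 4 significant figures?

19.23

∠EGL = 104.2° gives GL at 120.8° from the x-axis; with |GL| = 20.5, L = (-2.259, -6.637). ∠GLU = 74.0° gives LU at 14.80° from the x-axis; with |LU| = 20.5, U = (17.56, -1.401). Then |EU| = |U − E| = 19.23.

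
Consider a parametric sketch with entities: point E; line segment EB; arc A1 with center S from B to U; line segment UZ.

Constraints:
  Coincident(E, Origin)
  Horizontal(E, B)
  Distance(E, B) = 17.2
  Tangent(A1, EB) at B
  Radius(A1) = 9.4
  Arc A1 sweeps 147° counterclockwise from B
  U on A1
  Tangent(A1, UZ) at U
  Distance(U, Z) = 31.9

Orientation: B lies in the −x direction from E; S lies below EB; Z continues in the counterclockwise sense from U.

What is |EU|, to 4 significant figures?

28.23

Tangency of A1 to EB means the radius SB is perpendicular to EB, so S = B + (0, -9.4) = (-17.20, -9.400). On A1, B sits at bearing 90° from S; a 147° counterclockwise sweep puts U at bearing 237°, so U = S + 9.4·(cos 237°, sin 237°) = (-22.32, -17.28). Then |EU| = |U − E| = 28.23.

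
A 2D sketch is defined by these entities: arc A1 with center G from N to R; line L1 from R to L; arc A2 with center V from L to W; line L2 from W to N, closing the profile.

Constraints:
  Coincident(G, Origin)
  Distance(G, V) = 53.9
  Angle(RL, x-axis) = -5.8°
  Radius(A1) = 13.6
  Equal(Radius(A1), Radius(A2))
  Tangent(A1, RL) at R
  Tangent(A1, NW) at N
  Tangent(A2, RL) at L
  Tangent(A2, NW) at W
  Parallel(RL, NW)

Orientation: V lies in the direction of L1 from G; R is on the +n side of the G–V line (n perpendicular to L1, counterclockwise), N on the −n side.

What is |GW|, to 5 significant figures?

55.589

Tangency of A1 to both parallel lines with radius 13.6 puts R and N at G ± 13.6·n: R = (1.3744, 13.530), N = (-1.3744, -13.530). Equal radii place L and W the same way about V: L = V + 13.6·n = (54.998, 8.0834), W = V − 13.6·n = (52.250, -18.977). Then |GW| = |W − G| = 55.589.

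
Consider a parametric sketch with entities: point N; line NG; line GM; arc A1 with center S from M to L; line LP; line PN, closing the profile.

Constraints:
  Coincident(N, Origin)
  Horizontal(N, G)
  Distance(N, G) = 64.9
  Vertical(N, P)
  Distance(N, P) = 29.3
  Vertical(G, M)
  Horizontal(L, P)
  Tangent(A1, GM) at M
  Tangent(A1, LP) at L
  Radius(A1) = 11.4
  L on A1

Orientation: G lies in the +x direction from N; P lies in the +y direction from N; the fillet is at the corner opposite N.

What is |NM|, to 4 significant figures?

67.32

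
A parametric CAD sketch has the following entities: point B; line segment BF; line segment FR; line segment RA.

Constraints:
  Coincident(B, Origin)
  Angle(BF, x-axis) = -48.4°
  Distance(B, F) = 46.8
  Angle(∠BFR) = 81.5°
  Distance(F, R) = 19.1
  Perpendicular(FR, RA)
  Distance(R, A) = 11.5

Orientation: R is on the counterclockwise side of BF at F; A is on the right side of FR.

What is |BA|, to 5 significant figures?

59.056

B is at the origin; BF runs at -48.4° with length 46.8, so F = 46.8·(cos -48.4°, sin -48.4°) = (31.072, -34.997). ∠BFR = 81.5°, so FR runs at -48.4° + (180° − 81.5°) = 50.100° from the x-axis; with |FR| = 19.1, R = F + 19.1·(cos 50.100°, sin 50.100°) = (43.323, -20.344). FR is perpendicular to RA; with |RA| = 11.5 on the right of FR, A = R + 11.5·(0.76717, -0.64145) = (52.146, -27.721). Then |BA| = |A − B| = 59.056.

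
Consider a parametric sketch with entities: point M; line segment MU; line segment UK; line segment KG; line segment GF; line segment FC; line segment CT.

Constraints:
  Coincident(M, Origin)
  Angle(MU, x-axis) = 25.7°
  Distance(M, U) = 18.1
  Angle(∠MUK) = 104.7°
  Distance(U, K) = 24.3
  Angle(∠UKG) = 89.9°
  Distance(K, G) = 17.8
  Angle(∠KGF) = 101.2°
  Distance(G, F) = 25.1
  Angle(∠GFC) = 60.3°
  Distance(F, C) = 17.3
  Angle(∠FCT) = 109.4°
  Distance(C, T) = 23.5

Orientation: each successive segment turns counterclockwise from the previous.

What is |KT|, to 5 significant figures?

7.3390

∠GFC = 60.3° gives FC at 29.600° from the x-axis; with |FC| = 17.3, C = (9.2043, 11.721). ∠FCT = 109.4° gives CT at 100.20° from the x-axis; with |CT| = 23.5, T = (5.0428, 34.850). Then |KT| = |T − K| = 7.3390.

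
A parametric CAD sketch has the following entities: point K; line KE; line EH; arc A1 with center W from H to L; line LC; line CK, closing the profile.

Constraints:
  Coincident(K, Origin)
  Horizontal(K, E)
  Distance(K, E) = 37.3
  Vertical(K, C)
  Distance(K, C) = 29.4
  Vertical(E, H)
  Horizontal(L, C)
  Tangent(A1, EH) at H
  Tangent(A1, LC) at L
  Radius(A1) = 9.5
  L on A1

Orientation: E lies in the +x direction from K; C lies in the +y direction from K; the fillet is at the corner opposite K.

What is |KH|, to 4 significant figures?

42.28

The virtual corner opposite K is at (37.30, 29.40). The tangent condition forces WH to be normal to EH and tangency of A1 to LC means the radius WL is perpendicular to LC, with radius 9.5, so the center W sits 9.5 in from both sides at W = (27.80, 19.90). That places the tangent points at H = (37.30, 19.90) on EH and L = (27.80, 29.40) on LC. Then |KH| = |H − K| = 42.28.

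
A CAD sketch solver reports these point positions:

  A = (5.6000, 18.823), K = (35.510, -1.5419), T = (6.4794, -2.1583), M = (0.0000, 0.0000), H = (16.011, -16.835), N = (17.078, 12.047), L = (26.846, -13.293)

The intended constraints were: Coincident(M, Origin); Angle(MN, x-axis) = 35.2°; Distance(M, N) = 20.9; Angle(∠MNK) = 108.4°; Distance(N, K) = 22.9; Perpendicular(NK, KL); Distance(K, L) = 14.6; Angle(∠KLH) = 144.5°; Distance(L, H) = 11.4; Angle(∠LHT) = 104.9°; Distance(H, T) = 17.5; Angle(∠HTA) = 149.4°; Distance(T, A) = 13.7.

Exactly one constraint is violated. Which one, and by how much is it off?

Distance(T, A) = 13.7 — off by 7.30.

M = (0.00, 0.00) ✓; MN at 35.20° ✓; |MN| = 20.90 ✓; ∠MNK = 108.4° ✓; |NK| = 22.90 ✓; ∠(NK, KL) = 90.00° ✓; |KL| = 14.60 ✓; ∠KLH = 144.5° ✓; |LH| = 11.40 ✓; ∠LHT = 104.9° ✓; |HT| = 17.50 ✓; ∠HTA = 149.4° ✓; |TA| = 21.00 ✗.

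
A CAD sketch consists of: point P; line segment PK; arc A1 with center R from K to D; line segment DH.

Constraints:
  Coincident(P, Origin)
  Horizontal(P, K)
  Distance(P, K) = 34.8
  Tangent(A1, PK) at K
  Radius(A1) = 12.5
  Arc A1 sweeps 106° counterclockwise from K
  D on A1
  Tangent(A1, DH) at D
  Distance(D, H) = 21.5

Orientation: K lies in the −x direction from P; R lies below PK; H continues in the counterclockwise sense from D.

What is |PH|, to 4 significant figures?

54.89

P is at the origin; PK is horizontal with |PK| = 34.8 and K on the −x side, so K = (-34.80, 0.000). A1 meets PK tangentially, so RK is at right angles to PK, so R = K + (0, -12.5) = (-34.80, -12.50). On A1, K sits at bearing 90° from R; a 106° counterclockwise sweep puts D at bearing 196°, so D = R + 12.5·(cos 196°, sin 196°) = (-46.82, -15.95). The tangent condition forces RD to be normal to DH, so DH runs along (−sin 196°, cos 196°); with |DH| = 21.5, H = (-40.89, -36.61). Then |PH| = |H − P| = 54.89.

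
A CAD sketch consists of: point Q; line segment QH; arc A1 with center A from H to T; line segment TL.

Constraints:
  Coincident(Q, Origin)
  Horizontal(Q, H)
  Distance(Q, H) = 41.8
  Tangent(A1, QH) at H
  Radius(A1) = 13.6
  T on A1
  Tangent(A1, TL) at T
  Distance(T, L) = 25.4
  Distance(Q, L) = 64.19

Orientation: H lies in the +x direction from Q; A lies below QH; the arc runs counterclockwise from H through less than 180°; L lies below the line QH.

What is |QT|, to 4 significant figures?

39.12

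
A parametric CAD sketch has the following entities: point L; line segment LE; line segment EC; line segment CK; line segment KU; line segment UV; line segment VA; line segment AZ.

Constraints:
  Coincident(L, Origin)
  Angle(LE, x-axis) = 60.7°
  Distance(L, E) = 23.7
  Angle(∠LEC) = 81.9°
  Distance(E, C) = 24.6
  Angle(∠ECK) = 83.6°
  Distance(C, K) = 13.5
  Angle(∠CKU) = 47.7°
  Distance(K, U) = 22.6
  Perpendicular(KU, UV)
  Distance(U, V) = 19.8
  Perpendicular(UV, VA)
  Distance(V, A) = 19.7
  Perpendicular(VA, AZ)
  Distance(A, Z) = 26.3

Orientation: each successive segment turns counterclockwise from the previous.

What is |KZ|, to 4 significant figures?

7.118

L is at the origin; LE runs at 60.7° with length 23.7, so E = (11.60, 20.67). ∠LEC = 81.9° gives EC at 158.8° from the x-axis; with |EC| = 24.6, C = (-11.34, 29.56). ∠ECK = 83.6° gives CK at -104.8° from the x-axis; with |CK| = 13.5, K = (-14.79, 16.51). ∠CKU = 47.7° gives KU at 27.50° from the x-axis; with |KU| = 22.6, U = (5.261, 26.95). The perpendicularity gives UV at right angles to KU, so UV runs at 117.5°; with |UV| = 19.8, V = (-3.881, 44.51). UV ⟂ VA, so VA runs at -152.5°; with |VA| = 19.7, A = (-21.36, 35.41). VA ⟂ AZ, so AZ runs at -62.50°; with |AZ| = 26.3, Z = (-9.212, 12.09). Then |KZ| = |Z − K| = 7.118.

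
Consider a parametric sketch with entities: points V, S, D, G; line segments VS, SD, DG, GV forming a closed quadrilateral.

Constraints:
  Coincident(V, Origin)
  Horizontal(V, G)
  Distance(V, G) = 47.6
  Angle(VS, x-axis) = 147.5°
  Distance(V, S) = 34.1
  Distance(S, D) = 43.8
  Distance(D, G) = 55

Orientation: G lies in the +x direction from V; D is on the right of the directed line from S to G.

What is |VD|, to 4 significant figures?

18.57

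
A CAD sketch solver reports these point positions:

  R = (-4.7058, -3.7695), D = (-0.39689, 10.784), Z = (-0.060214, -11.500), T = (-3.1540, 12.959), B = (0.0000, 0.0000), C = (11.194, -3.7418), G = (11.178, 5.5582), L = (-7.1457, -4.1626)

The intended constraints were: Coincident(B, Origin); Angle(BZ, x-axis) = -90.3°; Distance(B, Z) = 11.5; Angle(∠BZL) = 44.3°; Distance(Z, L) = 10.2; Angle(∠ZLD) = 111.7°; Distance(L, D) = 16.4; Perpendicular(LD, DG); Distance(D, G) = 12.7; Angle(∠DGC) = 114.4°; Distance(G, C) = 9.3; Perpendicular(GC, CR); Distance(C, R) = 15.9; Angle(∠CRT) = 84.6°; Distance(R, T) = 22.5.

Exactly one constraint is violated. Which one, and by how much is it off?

Distance(R, T) = 22.5 — off by 5.70.

B = (0.00, 0.00) ✓; BZ at -90.30° ✓; |BZ| = 11.50 ✓; ∠BZL = 44.30° ✓; |ZL| = 10.20 ✓; ∠ZLD = 111.7° ✓; |LD| = 16.40 ✓; ∠(LD, DG) = 90.00° ✓; |DG| = 12.70 ✓; ∠DGC = 114.4° ✓; |GC| = 9.300 ✓; ∠(GC, CR) = 90.00° ✓; |CR| = 15.90 ✓; ∠CRT = 84.60° ✓; |RT| = 16.80 ✗.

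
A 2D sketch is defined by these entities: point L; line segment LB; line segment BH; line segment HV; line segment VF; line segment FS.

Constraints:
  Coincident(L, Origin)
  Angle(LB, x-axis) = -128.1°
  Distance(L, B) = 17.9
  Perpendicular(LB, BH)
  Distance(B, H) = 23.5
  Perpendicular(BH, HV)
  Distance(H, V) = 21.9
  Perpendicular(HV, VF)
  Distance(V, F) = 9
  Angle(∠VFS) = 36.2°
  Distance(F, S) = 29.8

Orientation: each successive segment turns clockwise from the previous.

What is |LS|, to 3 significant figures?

40.9

L is at the origin; LB runs at -128.1° with length 17.9, so B = (-11.0, -14.1). LB is perpendicular to BH, so BH runs at 142°; with |BH| = 23.5, H = (-29.5, 0.414). BH is perpendicular to HV, so HV runs at 51.9°; with |HV| = 21.9, V = (-16.0, 17.6). HV ⟂ VF, so VF runs at -38.1°; with |VF| = 9.0, F = (-8.94, 12.1). ∠VFS = 36.2° gives FS at 178° from the x-axis; with |FS| = 29.8, S = (-38.7, 13.1). Then |LS| = |S − L| = 40.9.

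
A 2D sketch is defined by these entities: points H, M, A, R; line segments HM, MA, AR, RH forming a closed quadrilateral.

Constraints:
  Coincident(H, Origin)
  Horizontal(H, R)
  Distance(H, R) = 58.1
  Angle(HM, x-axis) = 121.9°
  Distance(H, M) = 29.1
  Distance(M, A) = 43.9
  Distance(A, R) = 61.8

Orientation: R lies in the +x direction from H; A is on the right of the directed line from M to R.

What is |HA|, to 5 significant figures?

16.946

Checks: HM at 121.9° ✓; |MA| = 43.90 ✓; |AR| = 61.80 ✓.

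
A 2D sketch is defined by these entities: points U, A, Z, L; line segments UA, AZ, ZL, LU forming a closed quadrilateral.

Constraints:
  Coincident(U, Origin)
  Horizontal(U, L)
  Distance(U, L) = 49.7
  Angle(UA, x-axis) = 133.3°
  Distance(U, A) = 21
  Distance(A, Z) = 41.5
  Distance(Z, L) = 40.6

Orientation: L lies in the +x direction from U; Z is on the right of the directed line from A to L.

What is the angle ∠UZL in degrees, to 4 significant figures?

103.8°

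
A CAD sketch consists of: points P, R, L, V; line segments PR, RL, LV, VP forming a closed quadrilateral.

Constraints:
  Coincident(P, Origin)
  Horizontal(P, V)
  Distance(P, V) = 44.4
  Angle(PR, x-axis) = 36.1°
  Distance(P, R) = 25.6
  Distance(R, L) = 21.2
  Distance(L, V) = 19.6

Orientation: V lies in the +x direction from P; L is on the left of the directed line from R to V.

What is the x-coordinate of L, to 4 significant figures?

41.45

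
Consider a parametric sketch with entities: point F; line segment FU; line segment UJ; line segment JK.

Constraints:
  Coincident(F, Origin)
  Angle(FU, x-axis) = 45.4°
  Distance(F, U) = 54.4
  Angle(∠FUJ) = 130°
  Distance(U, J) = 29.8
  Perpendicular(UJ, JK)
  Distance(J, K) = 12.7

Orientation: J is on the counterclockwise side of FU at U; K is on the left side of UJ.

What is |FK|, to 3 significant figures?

71.0

F is at the origin; FU runs at 45.4° with length 54.4, so U = 54.4·(cos 45.4°, sin 45.4°) = (38.2, 38.7). ∠FUJ = 130.0°, so UJ runs at 45.4° + (180° − 130.0°) = 95.4° from the x-axis; with |UJ| = 29.8, J = U + 29.8·(cos 95.4°, sin 95.4°) = (35.4, 68.4). The perpendicularity gives JK at right angles to UJ; with |JK| = 12.7 on the left of UJ, K = J + 12.7·(-0.996, -0.0941) = (22.7, 67.2). Then |FK| = |K − F| = 71.0.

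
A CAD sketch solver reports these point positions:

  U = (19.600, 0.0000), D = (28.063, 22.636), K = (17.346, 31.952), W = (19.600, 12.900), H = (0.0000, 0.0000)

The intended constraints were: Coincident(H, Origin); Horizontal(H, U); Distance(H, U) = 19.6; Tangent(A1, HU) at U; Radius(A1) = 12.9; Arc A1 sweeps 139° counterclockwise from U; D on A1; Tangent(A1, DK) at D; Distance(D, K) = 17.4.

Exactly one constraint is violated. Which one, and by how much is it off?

Distance(D, K) = 17.4 — off by 3.20.

H = (0.00, 0.00) ✓; H.y = 0.00, U.y = 0.00 ✓; |HU| = 19.60 ✓; ∠(WU, UH) = 90.00° ✓; |WU| = 12.90 ✓; bearing(W→D) − bearing(W→U) = 139.0° ✓; |WD| = 12.90 ✓; ∠(WD, DK) = 90.00° ✓; |DK| = 14.20 ✗.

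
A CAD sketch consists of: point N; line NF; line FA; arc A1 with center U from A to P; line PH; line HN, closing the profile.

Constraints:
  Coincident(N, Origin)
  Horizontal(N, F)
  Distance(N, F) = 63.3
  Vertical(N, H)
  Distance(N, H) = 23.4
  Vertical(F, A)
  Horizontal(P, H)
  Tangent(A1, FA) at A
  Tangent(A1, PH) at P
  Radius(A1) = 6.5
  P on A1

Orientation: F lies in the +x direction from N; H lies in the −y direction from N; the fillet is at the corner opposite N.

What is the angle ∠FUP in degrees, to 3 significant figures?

159°

The virtual corner opposite N is at (63.3, -23.4). Since A1 is tangent to FA there, UA ⟂ FA and since A1 is tangent to PH there, UP ⟂ PH, with radius 6.5, so the center U sits 6.5 in from both sides at U = (56.8, -16.9). That places the tangent points at A = (63.3, -16.9) on FA and P = (56.8, -23.4) on PH. Then cos ∠FUP = UF·UP / (|UF||UP|), giving 159°.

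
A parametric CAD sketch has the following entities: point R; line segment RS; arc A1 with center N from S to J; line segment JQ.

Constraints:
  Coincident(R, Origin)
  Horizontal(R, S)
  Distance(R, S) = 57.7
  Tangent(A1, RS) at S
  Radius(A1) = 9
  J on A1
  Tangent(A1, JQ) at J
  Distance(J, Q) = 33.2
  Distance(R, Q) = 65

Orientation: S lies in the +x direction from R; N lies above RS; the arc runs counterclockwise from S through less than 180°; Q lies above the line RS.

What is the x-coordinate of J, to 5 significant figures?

65.549

Checks: |NJ| = 9.000 ✓; ∠(NJ, JQ) = 90.00° ✓; |JQ| = 33.20 ✓; |RQ| = 65.00 ✓.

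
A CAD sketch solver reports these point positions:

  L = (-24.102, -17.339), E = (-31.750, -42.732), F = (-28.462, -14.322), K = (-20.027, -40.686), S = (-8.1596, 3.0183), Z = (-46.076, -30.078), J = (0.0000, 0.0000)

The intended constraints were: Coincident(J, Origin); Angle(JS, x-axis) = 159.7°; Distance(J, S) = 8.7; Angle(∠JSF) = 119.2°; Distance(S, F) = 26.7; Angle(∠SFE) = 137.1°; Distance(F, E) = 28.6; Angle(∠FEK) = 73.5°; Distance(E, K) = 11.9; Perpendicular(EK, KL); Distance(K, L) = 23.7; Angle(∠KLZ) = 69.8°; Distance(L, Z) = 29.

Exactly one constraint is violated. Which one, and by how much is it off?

Distance(L, Z) = 29 — off by 3.60.

J = (0.00, 0.00) ✓; JS at 159.7° ✓; |JS| = 8.700 ✓; ∠JSF = 119.2° ✓; |SF| = 26.70 ✓; ∠SFE = 137.1° ✓; |FE| = 28.60 ✓; ∠FEK = 73.50° ✓; |EK| = 11.90 ✓; ∠(EK, KL) = 90.00° ✓; |KL| = 23.70 ✓; ∠KLZ = 69.80° ✓; |LZ| = 25.40 ✗.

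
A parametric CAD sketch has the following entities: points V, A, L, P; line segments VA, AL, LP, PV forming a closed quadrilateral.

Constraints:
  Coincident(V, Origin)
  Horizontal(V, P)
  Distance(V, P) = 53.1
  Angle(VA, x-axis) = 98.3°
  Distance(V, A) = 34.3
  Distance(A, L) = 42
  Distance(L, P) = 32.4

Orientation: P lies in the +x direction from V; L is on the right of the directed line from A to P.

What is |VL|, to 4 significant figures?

20.72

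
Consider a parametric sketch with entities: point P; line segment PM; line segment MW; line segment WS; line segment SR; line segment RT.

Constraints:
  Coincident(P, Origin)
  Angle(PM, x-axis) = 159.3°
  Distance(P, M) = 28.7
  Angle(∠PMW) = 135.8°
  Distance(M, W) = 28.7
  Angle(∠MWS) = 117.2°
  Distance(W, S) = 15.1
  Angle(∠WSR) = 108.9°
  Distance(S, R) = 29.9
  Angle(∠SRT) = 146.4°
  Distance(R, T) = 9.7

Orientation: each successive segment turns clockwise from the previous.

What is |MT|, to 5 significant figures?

37.465

P is at the origin; PM runs at 159.3° with length 28.7, so M = (-26.847, 10.145). ∠PMW = 135.8° gives MW at 115.10° from the x-axis; with |MW| = 28.7, W = (-39.022, 36.135). ∠MWS = 117.2° gives WS at 52.300° from the x-axis; with |WS| = 15.1, S = (-29.788, 48.082). ∠WSR = 108.9° gives SR at -18.800° from the x-axis; with |SR| = 29.9, R = (-1.4829, 38.446). ∠SRT = 146.4° gives RT at -52.400° from the x-axis; with |RT| = 9.7, T = (4.4355, 30.761). Then |MT| = |T − M| = 37.465.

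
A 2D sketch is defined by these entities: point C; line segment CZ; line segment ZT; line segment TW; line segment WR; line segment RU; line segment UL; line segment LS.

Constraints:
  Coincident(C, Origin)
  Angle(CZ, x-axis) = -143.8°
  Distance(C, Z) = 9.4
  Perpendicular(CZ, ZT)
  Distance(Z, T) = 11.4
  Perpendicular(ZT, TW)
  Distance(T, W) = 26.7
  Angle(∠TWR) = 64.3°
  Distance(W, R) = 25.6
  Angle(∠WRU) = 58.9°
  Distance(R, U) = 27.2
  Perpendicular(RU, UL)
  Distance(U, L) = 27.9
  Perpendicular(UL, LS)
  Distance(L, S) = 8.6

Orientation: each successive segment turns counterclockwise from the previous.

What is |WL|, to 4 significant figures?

15.20

C is at the origin; CZ runs at -143.8° with length 9.4, so Z = (-7.585, -5.552). CZ is perpendicular to ZT, so ZT runs at -53.80°; with |ZT| = 11.4, T = (-0.8525, -14.75). ZT ⟂ TW, so TW runs at 36.20°; with |TW| = 26.7, W = (20.69, 1.018). ∠TWR = 64.3° gives WR at 151.9° from the x-axis; with |WR| = 25.6, R = (-1.889, 13.08). ∠WRU = 58.9° gives RU at -87.00° from the x-axis; with |RU| = 27.2, U = (-0.4656, -14.09). The perpendicularity gives UL at right angles to RU, so UL runs at 3.000°; with |UL| = 27.9, L = (27.40, -12.63). Then |WL| = |L − W| = 15.20.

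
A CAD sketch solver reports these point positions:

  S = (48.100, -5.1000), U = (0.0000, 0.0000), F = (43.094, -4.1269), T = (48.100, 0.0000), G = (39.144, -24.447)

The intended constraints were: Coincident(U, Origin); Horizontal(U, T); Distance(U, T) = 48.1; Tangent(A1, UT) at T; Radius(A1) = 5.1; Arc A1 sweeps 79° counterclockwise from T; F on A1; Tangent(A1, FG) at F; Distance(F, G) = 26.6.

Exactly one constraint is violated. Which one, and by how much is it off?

Distance(F, G) = 26.6 — off by 5.90.

U = (0.00, 0.00) ✓; U.y = 0.00, T.y = 0.00 ✓; |UT| = 48.10 ✓; ∠(ST, TU) = 90.00° ✓; |ST| = 5.100 ✓; bearing(S→F) − bearing(S→T) = 79.00° ✓; |SF| = 5.100 ✓; ∠(SF, FG) = 90.00° ✓; |FG| = 20.70 ✗.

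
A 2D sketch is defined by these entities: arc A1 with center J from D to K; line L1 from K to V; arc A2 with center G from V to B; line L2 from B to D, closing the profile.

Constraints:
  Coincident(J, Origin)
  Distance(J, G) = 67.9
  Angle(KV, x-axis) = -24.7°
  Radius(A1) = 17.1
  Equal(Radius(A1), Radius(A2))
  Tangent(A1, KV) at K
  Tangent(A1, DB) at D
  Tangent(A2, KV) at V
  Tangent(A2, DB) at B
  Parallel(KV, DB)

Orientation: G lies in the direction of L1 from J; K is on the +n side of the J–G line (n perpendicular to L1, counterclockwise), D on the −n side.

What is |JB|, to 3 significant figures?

70.0

The slot axis is L1's direction at -24.7°, so u = (cos -24.7°, sin -24.7°) = (0.909, -0.418) and n = (−sin -24.7°, cos -24.7°) = (0.418, 0.909). J is at the origin and G lies 67.9 along u from J, so G = 67.9·u = (61.7, -28.4). Tangency of A1 to both parallel lines with radius 17.1 puts K and D at J ± 17.1·n: K = (7.15, 15.5), D = (-7.15, -15.5). Equal radii place V and B the same way about G: V = G + 17.1·n = (68.8, -12.8), B = G − 17.1·n = (54.5, -43.9). Then |JB| = |B − J| = 70.0.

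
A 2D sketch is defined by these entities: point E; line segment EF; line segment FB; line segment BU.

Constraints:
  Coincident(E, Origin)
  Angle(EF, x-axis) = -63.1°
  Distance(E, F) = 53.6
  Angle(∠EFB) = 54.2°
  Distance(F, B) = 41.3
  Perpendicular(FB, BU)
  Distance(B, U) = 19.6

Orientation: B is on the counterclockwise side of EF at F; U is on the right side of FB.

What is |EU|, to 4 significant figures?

63.85

E is at the origin; EF runs at -63.1° with length 53.6, so F = 53.6·(cos -63.1°, sin -63.1°) = (24.25, -47.80). ∠EFB = 54.2°, so FB runs at -63.1° + (180° − 54.2°) = 62.70° from the x-axis; with |FB| = 41.3, B = F + 41.3·(cos 62.70°, sin 62.70°) = (43.19, -11.10). FB ⟂ BU; with |BU| = 19.6 on the right of FB, U = B + 19.6·(0.8886, -0.4586) = (60.61, -20.09). Then |EU| = |U − E| = 63.85.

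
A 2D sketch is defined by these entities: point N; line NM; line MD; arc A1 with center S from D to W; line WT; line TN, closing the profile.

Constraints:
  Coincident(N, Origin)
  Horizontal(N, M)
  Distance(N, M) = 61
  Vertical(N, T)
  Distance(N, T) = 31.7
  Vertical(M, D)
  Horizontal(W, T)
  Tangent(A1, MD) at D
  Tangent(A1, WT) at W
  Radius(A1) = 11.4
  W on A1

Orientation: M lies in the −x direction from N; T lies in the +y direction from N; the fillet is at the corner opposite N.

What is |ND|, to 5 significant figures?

64.289

N is at the origin; NM is horizontal with |NM| = 61.0 and M on the −x side, so M = (-61.000, 0.0000). NT is vertical with |NT| = 31.7 and T on the +y side, so T = (0.0000, 31.700). The virtual corner opposite N is at (-61.000, 31.700). Since A1 is tangent to MD there, SD ⟂ MD and the tangent condition forces SW to be normal to WT, with radius 11.4, so the center S sits 11.4 in from both sides at S = (-49.600, 20.300). That places the tangent points at D = (-61.000, 20.300) on MD and W = (-49.600, 31.700) on WT. Then |ND| = |D − N| = 64.289.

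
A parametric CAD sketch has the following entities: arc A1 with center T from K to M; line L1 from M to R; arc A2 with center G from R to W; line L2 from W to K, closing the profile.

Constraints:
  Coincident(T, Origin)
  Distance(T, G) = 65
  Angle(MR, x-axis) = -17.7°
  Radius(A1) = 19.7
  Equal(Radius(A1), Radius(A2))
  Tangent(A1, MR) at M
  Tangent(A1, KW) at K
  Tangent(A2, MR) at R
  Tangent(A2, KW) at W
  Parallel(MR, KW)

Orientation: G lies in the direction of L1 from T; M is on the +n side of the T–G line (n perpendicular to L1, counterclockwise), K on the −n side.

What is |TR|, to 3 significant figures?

67.9

Tangency of A1 to both parallel lines with radius 19.7 puts M and K at T ± 19.7·n: M = (5.99, 18.8), K = (-5.99, -18.8). Equal radii place R and W the same way about G: R = G + 19.7·n = (67.9, -0.995), W = G − 19.7·n = (55.9, -38.5). Then |TR| = |R − T| = 67.9.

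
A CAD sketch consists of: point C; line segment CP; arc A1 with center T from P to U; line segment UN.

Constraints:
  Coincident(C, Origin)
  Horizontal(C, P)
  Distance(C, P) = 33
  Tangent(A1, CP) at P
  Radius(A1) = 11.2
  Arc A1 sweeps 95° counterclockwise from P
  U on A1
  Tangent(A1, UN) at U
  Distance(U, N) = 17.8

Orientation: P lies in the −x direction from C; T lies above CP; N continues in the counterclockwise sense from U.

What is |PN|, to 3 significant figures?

31.4

C is at the origin; CP is horizontal with |CP| = 33.0 and P on the −x side, so P = (-33.0, 0.00). A1 meets CP tangentially, so TP is at right angles to CP, so T = P + (0, 11.2) = (-33.0, 11.2). On A1, P sits at bearing -90° from T; a 95° counterclockwise sweep puts U at bearing 5°, so U = T + 11.2·(cos 5°, sin 5°) = (-21.8, 12.2). A1 meets UN tangentially, so TU is at right angles to UN, so UN runs along (−sin 5°, cos 5°); with |UN| = 17.8, N = (-23.4, 29.9). Then |PN| = |N − P| = 31.4.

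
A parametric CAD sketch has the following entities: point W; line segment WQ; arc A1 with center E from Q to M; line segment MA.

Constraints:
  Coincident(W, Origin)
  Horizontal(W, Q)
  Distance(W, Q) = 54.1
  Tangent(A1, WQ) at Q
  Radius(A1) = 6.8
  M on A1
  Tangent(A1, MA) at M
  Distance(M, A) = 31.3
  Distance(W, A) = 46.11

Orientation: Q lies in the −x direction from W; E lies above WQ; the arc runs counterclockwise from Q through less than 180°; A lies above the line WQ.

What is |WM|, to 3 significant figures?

48.2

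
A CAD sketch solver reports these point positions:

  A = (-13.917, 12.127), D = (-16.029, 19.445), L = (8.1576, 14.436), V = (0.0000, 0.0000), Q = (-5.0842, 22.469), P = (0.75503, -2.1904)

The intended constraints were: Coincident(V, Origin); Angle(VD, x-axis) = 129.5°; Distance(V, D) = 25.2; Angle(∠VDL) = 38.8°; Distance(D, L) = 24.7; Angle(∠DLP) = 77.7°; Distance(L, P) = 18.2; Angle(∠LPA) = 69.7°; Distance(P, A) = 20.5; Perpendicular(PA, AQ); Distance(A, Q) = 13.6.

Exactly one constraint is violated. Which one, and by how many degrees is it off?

Perpendicular(PA, AQ) — off by 3.80°.

V = (0.00, 0.00) ✓; VD at 129.5° ✓; |VD| = 25.20 ✓; ∠VDL = 38.80° ✓; |DL| = 24.70 ✓; ∠DLP = 77.70° ✓; |LP| = 18.20 ✓; ∠LPA = 69.70° ✓; |PA| = 20.50 ✓; ∠(PA, AQ) = 86.20° ✗; |AQ| = 13.60 ✓.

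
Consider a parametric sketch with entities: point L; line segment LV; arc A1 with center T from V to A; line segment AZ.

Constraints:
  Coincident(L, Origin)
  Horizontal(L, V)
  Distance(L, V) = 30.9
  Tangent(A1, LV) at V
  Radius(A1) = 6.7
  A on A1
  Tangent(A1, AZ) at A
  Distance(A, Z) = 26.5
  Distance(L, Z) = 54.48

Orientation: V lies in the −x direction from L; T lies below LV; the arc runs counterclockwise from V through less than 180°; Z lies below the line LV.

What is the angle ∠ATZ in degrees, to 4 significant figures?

75.81°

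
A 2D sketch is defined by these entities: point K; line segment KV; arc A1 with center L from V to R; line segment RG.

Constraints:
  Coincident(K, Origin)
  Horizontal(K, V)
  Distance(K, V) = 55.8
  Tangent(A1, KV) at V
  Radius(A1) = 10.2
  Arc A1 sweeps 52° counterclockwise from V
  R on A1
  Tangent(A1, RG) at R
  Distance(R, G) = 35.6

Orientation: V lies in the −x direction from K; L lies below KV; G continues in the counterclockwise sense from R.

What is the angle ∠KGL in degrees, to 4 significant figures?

15.56°

K is at the origin; KV is horizontal with |KV| = 55.8 and V on the −x side, so V = (-55.80, 0.000). A1 meets KV tangentially, so LV is at right angles to KV, so L = V + (0, -10.2) = (-55.80, -10.20). On A1, V sits at bearing 90° from L; a 52° counterclockwise sweep puts R at bearing 142°, so R = L + 10.2·(cos 142°, sin 142°) = (-63.84, -3.920). Since A1 is tangent to RG there, LR ⟂ RG, so RG runs along (−sin 142°, cos 142°); with |RG| = 35.6, G = (-85.76, -31.97). Then cos ∠KGL = GK·GL / (|GK||GL|), giving 15.56°.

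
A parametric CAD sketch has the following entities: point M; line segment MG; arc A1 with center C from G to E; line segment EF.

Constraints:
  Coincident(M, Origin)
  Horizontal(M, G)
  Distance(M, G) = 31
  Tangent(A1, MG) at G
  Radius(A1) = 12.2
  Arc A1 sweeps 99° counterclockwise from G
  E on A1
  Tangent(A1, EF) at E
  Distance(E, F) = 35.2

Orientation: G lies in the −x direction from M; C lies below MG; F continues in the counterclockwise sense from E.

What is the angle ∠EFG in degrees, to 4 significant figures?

16.63°

M is at the origin; MG is horizontal with |MG| = 31.0 and G on the −x side, so G = (-31.00, 0.000). Tangency of A1 to MG means the radius CG is perpendicular to MG, so C = G + (0, -12.2) = (-31.00, -12.20). On A1, G sits at bearing 90° from C; a 99° counterclockwise sweep puts E at bearing 189°, so E = C + 12.2·(cos 189°, sin 189°) = (-43.05, -14.11). Since A1 is tangent to EF there, CE ⟂ EF, so EF runs along (−sin 189°, cos 189°); with |EF| = 35.2, F = (-37.54, -48.88). Then cos ∠EFG = FE·FG / (|FE||FG|), giving 16.63°.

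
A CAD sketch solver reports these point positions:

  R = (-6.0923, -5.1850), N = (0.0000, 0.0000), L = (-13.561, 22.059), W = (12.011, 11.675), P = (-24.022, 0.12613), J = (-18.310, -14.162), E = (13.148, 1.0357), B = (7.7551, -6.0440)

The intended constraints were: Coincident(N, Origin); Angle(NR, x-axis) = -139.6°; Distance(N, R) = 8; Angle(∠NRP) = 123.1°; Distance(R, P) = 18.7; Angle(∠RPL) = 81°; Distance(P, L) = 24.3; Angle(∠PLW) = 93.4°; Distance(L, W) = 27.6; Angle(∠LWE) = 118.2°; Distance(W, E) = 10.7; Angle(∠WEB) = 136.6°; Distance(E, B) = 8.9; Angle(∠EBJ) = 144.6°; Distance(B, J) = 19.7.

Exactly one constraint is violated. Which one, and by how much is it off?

Distance(B, J) = 19.7 — off by 7.60.

N = (0.00, 0.00) ✓; NR at -139.6° ✓; |NR| = 8.000 ✓; ∠NRP = 123.1° ✓; |RP| = 18.70 ✓; ∠RPL = 81.00° ✓; |PL| = 24.30 ✓; ∠PLW = 93.40° ✓; |LW| = 27.60 ✓; ∠LWE = 118.2° ✓; |WE| = 10.70 ✓; ∠WEB = 136.6° ✓; |EB| = 8.900 ✓; ∠EBJ = 144.6° ✓; |BJ| = 27.30 ✗.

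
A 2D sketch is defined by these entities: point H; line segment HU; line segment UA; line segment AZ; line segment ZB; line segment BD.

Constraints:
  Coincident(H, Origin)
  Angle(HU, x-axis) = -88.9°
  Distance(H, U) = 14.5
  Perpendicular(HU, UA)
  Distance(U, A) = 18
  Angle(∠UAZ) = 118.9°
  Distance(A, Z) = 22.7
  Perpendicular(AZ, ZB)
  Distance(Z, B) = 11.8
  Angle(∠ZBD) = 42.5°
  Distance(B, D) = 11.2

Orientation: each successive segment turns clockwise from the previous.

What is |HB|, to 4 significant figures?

21.68

H is at the origin; HU runs at -88.9° with length 14.5, so U = (0.2784, -14.50). The perpendicularity gives UA at right angles to HU, so UA runs at -178.9°; with |UA| = 18.0, A = (-17.72, -14.84). ∠UAZ = 118.9° gives AZ at 120.0° from the x-axis; with |AZ| = 22.7, Z = (-29.07, 4.816). AZ ⟂ ZB, so ZB runs at 30.00°; with |ZB| = 11.8, B = (-18.85, 10.72). Then |HB| = |B − H| = 21.68.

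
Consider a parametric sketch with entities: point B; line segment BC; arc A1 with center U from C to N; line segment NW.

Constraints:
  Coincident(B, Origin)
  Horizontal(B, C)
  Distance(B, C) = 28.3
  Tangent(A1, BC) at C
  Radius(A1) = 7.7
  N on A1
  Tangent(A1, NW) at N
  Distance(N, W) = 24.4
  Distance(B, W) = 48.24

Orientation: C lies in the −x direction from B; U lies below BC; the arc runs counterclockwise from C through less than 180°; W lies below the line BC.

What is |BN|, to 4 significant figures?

36.81

Checks: |UN| = 7.700 ✓; ∠(UN, NW) = 90.00° ✓; |NW| = 24.40 ✓; |BW| = 48.24 ✓.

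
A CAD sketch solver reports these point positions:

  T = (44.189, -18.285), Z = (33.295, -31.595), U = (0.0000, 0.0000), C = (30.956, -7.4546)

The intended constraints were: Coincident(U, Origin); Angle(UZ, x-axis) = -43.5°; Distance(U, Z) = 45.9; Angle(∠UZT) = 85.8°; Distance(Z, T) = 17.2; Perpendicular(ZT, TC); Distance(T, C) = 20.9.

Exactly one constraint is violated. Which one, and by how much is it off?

Distance(T, C) = 20.9 — off by 3.80.

U = (0.00, 0.00) ✓; UZ at -43.50° ✓; |UZ| = 45.90 ✓; ∠UZT = 85.80° ✓; |ZT| = 17.20 ✓; ∠(ZT, TC) = 90.00° ✓; |TC| = 17.10 ✗.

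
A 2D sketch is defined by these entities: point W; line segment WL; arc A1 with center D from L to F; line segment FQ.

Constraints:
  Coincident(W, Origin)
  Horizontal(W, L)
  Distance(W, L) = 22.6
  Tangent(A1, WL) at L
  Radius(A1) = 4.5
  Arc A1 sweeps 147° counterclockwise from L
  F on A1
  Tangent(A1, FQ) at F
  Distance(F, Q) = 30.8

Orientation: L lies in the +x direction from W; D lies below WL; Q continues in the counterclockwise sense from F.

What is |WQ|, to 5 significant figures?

52.361

On A1, L sits at bearing 90° from D; a 147° counterclockwise sweep puts F at bearing 237°, so F = D + 4.5·(cos 237°, sin 237°) = (20.149, -8.2740). Since A1 is tangent to FQ there, DF ⟂ FQ, so FQ runs along (−sin 237°, cos 237°); with |FQ| = 30.8, Q = (45.980, -25.049). Then |WQ| = |Q − W| = 52.361.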